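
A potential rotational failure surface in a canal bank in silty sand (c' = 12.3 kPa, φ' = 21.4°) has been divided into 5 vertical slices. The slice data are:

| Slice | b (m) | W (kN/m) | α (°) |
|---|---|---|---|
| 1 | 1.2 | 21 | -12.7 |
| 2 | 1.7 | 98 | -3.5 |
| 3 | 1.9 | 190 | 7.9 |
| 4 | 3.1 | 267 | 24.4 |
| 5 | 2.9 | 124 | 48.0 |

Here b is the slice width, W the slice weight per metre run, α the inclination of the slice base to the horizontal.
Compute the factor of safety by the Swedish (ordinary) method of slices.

Ordinary method of slices: FS = Σ[c'·Δl_i + (W_i cosα_i)·tanφ'] / Σ W_i sinα_i, with Δl_i = b_i / cosα_i.
Slice 1: Δl = 1.2/cos(-12.7°) = 1.230 m; N'_1 = 21·cos(-12.7°) = 20.5; c'Δl = 15.13; W sinα = -4.6
Slice 2: Δl = 1.7/cos(-3.5°) = 1.703 m; N'_2 = 98·cos(-3.5°) = 97.8; c'Δl = 20.95; W sinα = -6.0
Slice 3: Δl = 1.9/cos7.9° = 1.918 m; N'_3 = 190·cos7.9° = 188.2; c'Δl = 23.59; W sinα = 26.1
Slice 4: Δl = 3.1/cos24.4° = 3.404 m; N'_4 = 267·cos24.4° = 243.2; c'Δl = 41.87; W sinα = 110.3
Slice 5: Δl = 2.9/cos48.0° = 4.334 m; N'_5 = 124·cos48.0° = 83.0; c'Δl = 53.31; W sinα = 92.1
Σc'Δl = 154.9 kN/m; ΣN' = 632.6 kN/m; ΣW sinα = 218.0 kN/m
Resisting = 154.9 + 632.6·tan21.4° = 154.9 + 247.9 = 402.8 kN/m
FS = 402.8 / 218.0 = 1.848

FS = 1.85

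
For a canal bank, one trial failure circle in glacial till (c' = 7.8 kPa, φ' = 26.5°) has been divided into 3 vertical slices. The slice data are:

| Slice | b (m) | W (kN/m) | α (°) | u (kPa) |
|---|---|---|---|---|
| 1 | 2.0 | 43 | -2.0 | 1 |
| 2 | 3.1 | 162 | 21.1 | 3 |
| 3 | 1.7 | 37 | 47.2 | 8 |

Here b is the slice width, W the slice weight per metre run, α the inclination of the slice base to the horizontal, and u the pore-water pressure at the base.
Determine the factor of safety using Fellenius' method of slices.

FS = 1.84

Ordinary method of slices: FS = Σ[c'·Δl_i + (W_i cosα_i − u_i·Δl_i)·tanφ'] / Σ W_i sinα_i, with Δl_i = b_i / cosα_i.
Slice 1: Δl = 2.0/cos(-2.0°) = 2.001 m; N'_1 = 43·cos(-2.0°) − 1·2.001 = 41.0; c'Δl = 15.61; W sinα = -1.5
Slice 2: Δl = 3.1/cos21.1° = 3.323 m; N'_2 = 162·cos21.1° − 3·3.323 = 141.2; c'Δl = 25.92; W sinα = 58.3
Slice 3: Δl = 1.7/cos47.2° = 2.502 m; N'_3 = 37·cos47.2° − 8·2.502 = 5.1; c'Δl = 19.52; W sinα = 27.1
Σc'Δl = 61.0 kN/m; ΣN' = 187.3 kN/m; ΣW sinα = 84.0 kN/m
Resisting = 61.0 + 187.3·tan26.5° = 61.0 + 93.4 = 154.4 kN/m
FS = 154.4 / 84.0 = 1.839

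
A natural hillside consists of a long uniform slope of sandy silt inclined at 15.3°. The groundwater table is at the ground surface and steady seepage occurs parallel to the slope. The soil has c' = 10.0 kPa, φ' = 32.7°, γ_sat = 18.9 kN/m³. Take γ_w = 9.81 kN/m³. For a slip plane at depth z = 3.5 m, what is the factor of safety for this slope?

FS = 1.72

With seepage parallel to the slope and the water table at the surface, the effective normal stress on the slip plane uses the buoyant unit weight γ' = γ_sat − γ_w while the driving shear stress uses γ_sat:
FS = [c' + γ' z cos²β tanφ'] / [γ_sat z sinβ cosβ]
γ' = 18.9 − 9.81 = 9.09 kN/m³
Numerator = 10.0 + 9.09·3.5·cos²15.3°·tan32.7° = 10.0 + 9.09·3.5·0.9304·0.6420 = 29.003 kPa
Denominator = 18.9·3.5·sin15.3°·cos15.3° = 18.9·3.5·0.2639·0.9646 = 16.837 kPa
FS = 29.003 / 16.837 = 1.723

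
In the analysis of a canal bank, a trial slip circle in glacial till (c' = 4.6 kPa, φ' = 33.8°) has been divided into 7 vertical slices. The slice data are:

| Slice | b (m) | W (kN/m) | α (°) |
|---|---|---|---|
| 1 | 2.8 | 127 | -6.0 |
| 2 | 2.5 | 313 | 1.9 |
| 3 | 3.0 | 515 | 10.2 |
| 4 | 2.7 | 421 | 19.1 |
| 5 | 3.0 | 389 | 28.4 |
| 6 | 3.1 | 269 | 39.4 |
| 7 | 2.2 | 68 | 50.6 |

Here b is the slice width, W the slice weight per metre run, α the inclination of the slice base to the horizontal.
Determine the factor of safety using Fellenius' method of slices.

FS = 2.20

Ordinary method of slices: FS = Σ[c'·Δl_i + (W_i cosα_i)·tanφ'] / Σ W_i sinα_i, with Δl_i = b_i / cosα_i.
Slice 1: Δl = 2.8/cos(-6.0°) = 2.815 m; N'_1 = 127·cos(-6.0°) = 126.3; c'Δl = 12.95; W sinα = -13.3
Slice 2: Δl = 2.5/cos1.9° = 2.501 m; N'_2 = 313·cos1.9° = 312.8; c'Δl = 11.51; W sinα = 10.4
Slice 3: Δl = 3.0/cos10.2° = 3.048 m; N'_3 = 515·cos10.2° = 506.9; c'Δl = 14.02; W sinα = 91.2
Slice 4: Δl = 2.7/cos19.1° = 2.857 m; N'_4 = 421·cos19.1° = 397.8; c'Δl = 13.14; W sinα = 137.8
Slice 5: Δl = 3.0/cos28.4° = 3.410 m; N'_5 = 389·cos28.4° = 342.2; c'Δl = 15.69; W sinα = 185.0
Slice 6: Δl = 3.1/cos39.4° = 4.012 m; N'_6 = 269·cos39.4° = 207.9; c'Δl = 18.45; W sinα = 170.7
Slice 7: Δl = 2.2/cos50.6° = 3.466 m; N'_7 = 68·cos50.6° = 43.2; c'Δl = 15.94; W sinα = 52.5
Σc'Δl = 101.7 kN/m; ΣN' = 1937.0 kN/m; ΣW sinα = 634.4 kN/m
Resisting = 101.7 + 1937.0·tan33.8° = 101.7 + 1296.7 = 1398.4 kN/m
FS = 1398.4 / 634.4 = 2.204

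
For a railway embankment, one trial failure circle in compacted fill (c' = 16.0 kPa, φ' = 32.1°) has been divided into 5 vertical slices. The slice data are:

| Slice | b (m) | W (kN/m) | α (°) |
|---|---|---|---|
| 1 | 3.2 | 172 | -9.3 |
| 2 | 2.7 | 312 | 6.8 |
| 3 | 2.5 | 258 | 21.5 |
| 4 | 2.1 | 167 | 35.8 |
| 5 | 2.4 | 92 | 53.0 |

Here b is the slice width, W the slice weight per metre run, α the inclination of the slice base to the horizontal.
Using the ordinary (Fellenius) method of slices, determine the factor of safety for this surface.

Ordinary method of slices: FS = Σ[c'·Δl_i + (W_i cosα_i)·tanφ'] / Σ W_i sinα_i, with Δl_i = b_i / cosα_i.
Slice 1: Δl = 3.2/cos(-9.3°) = 3.243 m; N'_1 = 172·cos(-9.3°) = 169.7; c'Δl = 51.88; W sinα = -27.8
Slice 2: Δl = 2.7/cos6.8° = 2.719 m; N'_2 = 312·cos6.8° = 309.8; c'Δl = 43.51; W sinα = 36.9
Slice 3: Δl = 2.5/cos21.5° = 2.687 m; N'_3 = 258·cos21.5° = 240.0; c'Δl = 42.99; W sinα = 94.6
Slice 4: Δl = 2.1/cos35.8° = 2.589 m; N'_4 = 167·cos35.8° = 135.4; c'Δl = 41.43; W sinα = 97.7
Slice 5: Δl = 2.4/cos53.0° = 3.988 m; N'_5 = 92·cos53.0° = 55.4; c'Δl = 63.81; W sinα = 73.5
Σc'Δl = 243.6 kN/m; ΣN' = 910.4 kN/m; ΣW sinα = 274.9 kN/m
Resisting = 243.6 + 910.4·tan32.1° = 243.6 + 571.1 = 814.7 kN/m
FS = 814.7 / 274.9 = 2.964

FS = 2.96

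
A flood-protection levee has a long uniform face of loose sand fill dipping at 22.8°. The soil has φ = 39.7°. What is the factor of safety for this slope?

For a dry cohesionless infinite slope the factor of safety is FS = tanφ / tanβ.
FS = tan39.7° / tan22.8° = 0.8302 / 0.4204 = 1.975

FS = 1.98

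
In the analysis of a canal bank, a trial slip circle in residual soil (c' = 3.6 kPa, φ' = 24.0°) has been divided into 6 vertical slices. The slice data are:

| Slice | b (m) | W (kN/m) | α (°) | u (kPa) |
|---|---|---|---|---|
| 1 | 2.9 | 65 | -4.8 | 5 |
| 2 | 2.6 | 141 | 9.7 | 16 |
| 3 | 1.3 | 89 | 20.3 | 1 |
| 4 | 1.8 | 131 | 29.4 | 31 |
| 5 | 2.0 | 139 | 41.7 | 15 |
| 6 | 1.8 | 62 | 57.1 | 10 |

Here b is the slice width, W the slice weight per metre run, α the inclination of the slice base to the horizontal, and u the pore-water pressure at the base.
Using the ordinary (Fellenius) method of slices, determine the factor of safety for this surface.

Ordinary method of slices: FS = Σ[c'·Δl_i + (W_i cosα_i − u_i·Δl_i)·tanφ'] / Σ W_i sinα_i, with Δl_i = b_i / cosα_i.
Slice 1: Δl = 2.9/cos(-4.8°) = 2.910 m; N'_1 = 65·cos(-4.8°) − 5·2.910 = 50.2; c'Δl = 10.48; W sinα = -5.4
Slice 2: Δl = 2.6/cos9.7° = 2.638 m; N'_2 = 141·cos9.7° − 16·2.638 = 96.8; c'Δl = 9.50; W sinα = 23.8
Slice 3: Δl = 1.3/cos20.3° = 1.386 m; N'_3 = 89·cos20.3° − 1·1.386 = 82.1; c'Δl = 4.99; W sinα = 30.9
Slice 4: Δl = 1.8/cos29.4° = 2.066 m; N'_4 = 131·cos29.4° − 31·2.066 = 50.1; c'Δl = 7.44; W sinα = 64.3
Slice 5: Δl = 2.0/cos41.7° = 2.679 m; N'_5 = 139·cos41.7° − 15·2.679 = 63.6; c'Δl = 9.64; W sinα = 92.5
Slice 6: Δl = 1.8/cos57.1° = 3.314 m; N'_6 = 62·cos57.1° − 10·3.314 = 0.5; c'Δl = 11.93; W sinα = 52.1
Σc'Δl = 54.0 kN/m; ΣN' = 343.3 kN/m; ΣW sinα = 258.0 kN/m
Resisting = 54.0 + 343.3·tan24.0° = 54.0 + 152.9 = 206.8 kN/m
FS = 206.8 / 258.0 = 0.802

FS = 0.80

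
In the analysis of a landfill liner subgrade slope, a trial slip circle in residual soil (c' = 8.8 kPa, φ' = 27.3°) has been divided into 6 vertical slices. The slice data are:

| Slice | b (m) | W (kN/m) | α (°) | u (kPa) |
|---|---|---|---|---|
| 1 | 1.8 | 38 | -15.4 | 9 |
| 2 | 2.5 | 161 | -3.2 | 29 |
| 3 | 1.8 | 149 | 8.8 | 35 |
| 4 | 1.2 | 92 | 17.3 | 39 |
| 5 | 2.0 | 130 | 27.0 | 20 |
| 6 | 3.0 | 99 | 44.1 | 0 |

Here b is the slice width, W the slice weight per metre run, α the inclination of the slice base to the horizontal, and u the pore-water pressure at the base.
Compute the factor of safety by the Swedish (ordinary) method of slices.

FS = 1.98

Ordinary method of slices: FS = Σ[c'·Δl_i + (W_i cosα_i − u_i·Δl_i)·tanφ'] / Σ W_i sinα_i, with Δl_i = b_i / cosα_i.
Slice 1: Δl = 1.8/cos(-15.4°) = 1.867 m; N'_1 = 38·cos(-15.4°) − 9·1.867 = 19.8; c'Δl = 16.43; W sinα = -10.1
Slice 2: Δl = 2.5/cos(-3.2°) = 2.504 m; N'_2 = 161·cos(-3.2°) − 29·2.504 = 88.1; c'Δl = 22.03; W sinα = -9.0
Slice 3: Δl = 1.8/cos8.8° = 1.821 m; N'_3 = 149·cos8.8° − 35·1.821 = 83.5; c'Δl = 16.03; W sinα = 22.8
Slice 4: Δl = 1.2/cos17.3° = 1.257 m; N'_4 = 92·cos17.3° − 39·1.257 = 38.8; c'Δl = 11.06; W sinα = 27.4
Slice 5: Δl = 2.0/cos27.0° = 2.245 m; N'_5 = 130·cos27.0° − 20·2.245 = 70.9; c'Δl = 19.75; W sinα = 59.0
Slice 6: Δl = 3.0/cos44.1° = 4.178 m; N'_6 = 99·cos44.1° − 0·4.178 = 71.1; c'Δl = 36.76; W sinα = 68.9
Σc'Δl = 122.1 kN/m; ΣN' = 372.3 kN/m; ΣW sinα = 159.0 kN/m
Resisting = 122.1 + 372.3·tan27.3° = 122.1 + 192.2 = 314.2 kN/m
FS = 314.2 / 159.0 = 1.976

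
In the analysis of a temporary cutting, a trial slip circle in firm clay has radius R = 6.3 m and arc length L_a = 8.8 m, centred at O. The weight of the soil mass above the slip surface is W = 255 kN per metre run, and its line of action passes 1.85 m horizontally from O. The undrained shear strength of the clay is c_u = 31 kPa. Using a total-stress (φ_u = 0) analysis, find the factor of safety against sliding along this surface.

FS = 3.64

Taking moments about the centre O, the resisting moment is provided by the undrained shear strength acting along the arc:
M_R = c_u·L_a·R = 31·8.80·6.3 = 1718.6 kN·m/m
M_D = W·d = 255·1.85 = 471.8 kN·m/m
FS = M_R / M_D = 1718.6 / 471.8 = 3.643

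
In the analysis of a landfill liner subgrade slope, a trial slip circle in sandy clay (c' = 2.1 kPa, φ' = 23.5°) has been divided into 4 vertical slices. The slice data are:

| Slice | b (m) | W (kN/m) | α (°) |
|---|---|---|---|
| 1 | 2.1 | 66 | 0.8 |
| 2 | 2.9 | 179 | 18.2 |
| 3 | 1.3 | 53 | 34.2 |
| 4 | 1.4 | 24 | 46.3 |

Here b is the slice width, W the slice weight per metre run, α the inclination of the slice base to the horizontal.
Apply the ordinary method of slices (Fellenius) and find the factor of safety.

Ordinary method of slices: FS = Σ[c'·Δl_i + (W_i cosα_i)·tanφ'] / Σ W_i sinα_i, with Δl_i = b_i / cosα_i.
Slice 1: Δl = 2.1/cos0.8° = 2.100 m; N'_1 = 66·cos0.8° = 66.0; c'Δl = 4.41; W sinα = 0.9
Slice 2: Δl = 2.9/cos18.2° = 3.053 m; N'_2 = 179·cos18.2° = 170.0; c'Δl = 6.41; W sinα = 55.9
Slice 3: Δl = 1.3/cos34.2° = 1.572 m; N'_3 = 53·cos34.2° = 43.8; c'Δl = 3.30; W sinα = 29.8
Slice 4: Δl = 1.4/cos46.3° = 2.026 m; N'_4 = 24·cos46.3° = 16.6; c'Δl = 4.26; W sinα = 17.4
Σc'Δl = 18.4 kN/m; ΣN' = 296.5 kN/m; ΣW sinα = 104.0 kN/m
Resisting = 18.4 + 296.5·tan23.5° = 18.4 + 128.9 = 147.3 kN/m
FS = 147.3 / 104.0 = 1.417

FS = 1.42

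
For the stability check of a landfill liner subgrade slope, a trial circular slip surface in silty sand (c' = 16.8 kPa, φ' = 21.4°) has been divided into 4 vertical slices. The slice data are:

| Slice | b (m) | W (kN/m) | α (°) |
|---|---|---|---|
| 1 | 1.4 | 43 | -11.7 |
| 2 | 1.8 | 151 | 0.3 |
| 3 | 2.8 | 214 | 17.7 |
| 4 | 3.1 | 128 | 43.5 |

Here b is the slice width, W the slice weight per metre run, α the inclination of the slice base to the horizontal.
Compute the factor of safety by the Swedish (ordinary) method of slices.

FS = 2.53

Ordinary method of slices: FS = Σ[c'·Δl_i + (W_i cosα_i)·tanφ'] / Σ W_i sinα_i, with Δl_i = b_i / cosα_i.
Slice 1: Δl = 1.4/cos(-11.7°) = 1.430 m; N'_1 = 43·cos(-11.7°) = 42.1; c'Δl = 24.02; W sinα = -8.7
Slice 2: Δl = 1.8/cos0.3° = 1.800 m; N'_2 = 151·cos0.3° = 151.0; c'Δl = 30.24; W sinα = 0.8
Slice 3: Δl = 2.8/cos17.7° = 2.939 m; N'_3 = 214·cos17.7° = 203.9; c'Δl = 49.38; W sinα = 65.1
Slice 4: Δl = 3.1/cos43.5° = 4.274 m; N'_4 = 128·cos43.5° = 92.8; c'Δl = 71.80; W sinα = 88.1
Σc'Δl = 175.4 kN/m; ΣN' = 489.8 kN/m; ΣW sinα = 145.2 kN/m
Resisting = 175.4 + 489.8·tan21.4° = 175.4 + 192.0 = 367.4 kN/m
FS = 367.4 / 145.2 = 2.530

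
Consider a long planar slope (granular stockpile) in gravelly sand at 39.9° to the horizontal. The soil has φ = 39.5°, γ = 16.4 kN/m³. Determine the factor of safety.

For a dry cohesionless infinite slope the factor of safety is FS = tanφ / tanβ.
FS = tan39.5° / tan39.9° = 0.8243 / 0.8361 = 0.986

FS = 0.99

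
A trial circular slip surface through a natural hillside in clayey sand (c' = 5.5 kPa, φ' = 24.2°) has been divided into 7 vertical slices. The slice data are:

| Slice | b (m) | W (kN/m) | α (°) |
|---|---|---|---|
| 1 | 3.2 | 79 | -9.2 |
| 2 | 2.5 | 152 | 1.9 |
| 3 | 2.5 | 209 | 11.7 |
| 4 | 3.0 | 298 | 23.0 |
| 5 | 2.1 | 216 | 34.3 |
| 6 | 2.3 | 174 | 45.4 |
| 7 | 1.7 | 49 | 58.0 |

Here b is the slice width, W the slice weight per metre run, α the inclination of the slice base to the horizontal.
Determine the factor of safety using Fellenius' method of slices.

FS = 1.32

Ordinary method of slices: FS = Σ[c'·Δl_i + (W_i cosα_i)·tanφ'] / Σ W_i sinα_i, with Δl_i = b_i / cosα_i.
Slice 1: Δl = 3.2/cos(-9.2°) = 3.242 m; N'_1 = 79·cos(-9.2°) = 78.0; c'Δl = 17.83; W sinα = -12.6
Slice 2: Δl = 2.5/cos1.9° = 2.501 m; N'_2 = 152·cos1.9° = 151.9; c'Δl = 13.76; W sinα = 5.0
Slice 3: Δl = 2.5/cos11.7° = 2.553 m; N'_3 = 209·cos11.7° = 204.7; c'Δl = 14.04; W sinα = 42.4
Slice 4: Δl = 3.0/cos23.0° = 3.259 m; N'_4 = 298·cos23.0° = 274.3; c'Δl = 17.92; W sinα = 116.4
Slice 5: Δl = 2.1/cos34.3° = 2.542 m; N'_5 = 216·cos34.3° = 178.4; c'Δl = 13.98; W sinα = 121.7
Slice 6: Δl = 2.3/cos45.4° = 3.276 m; N'_6 = 174·cos45.4° = 122.2; c'Δl = 18.02; W sinα = 123.9
Slice 7: Δl = 1.7/cos58.0° = 3.208 m; N'_7 = 49·cos58.0° = 26.0; c'Δl = 17.64; W sinα = 41.6
Σc'Δl = 113.2 kN/m; ΣN' = 1035.4 kN/m; ΣW sinα = 438.4 kN/m
Resisting = 113.2 + 1035.4·tan24.2° = 113.2 + 465.3 = 578.5 kN/m
FS = 578.5 / 438.4 = 1.320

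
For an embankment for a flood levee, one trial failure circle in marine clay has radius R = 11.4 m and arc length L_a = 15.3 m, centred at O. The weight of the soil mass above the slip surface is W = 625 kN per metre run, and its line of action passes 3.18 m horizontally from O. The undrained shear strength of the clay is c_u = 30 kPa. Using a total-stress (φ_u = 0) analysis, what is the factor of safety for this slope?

Taking moments about the centre O, the resisting moment is provided by the undrained shear strength acting along the arc:
M_R = c_u·L_a·R = 30·15.30·11.4 = 5232.6 kN·m/m
M_D = W·d = 625·3.18 = 1987.5 kN·m/m
FS = M_R / M_D = 5232.6 / 1987.5 = 2.633

FS = 2.63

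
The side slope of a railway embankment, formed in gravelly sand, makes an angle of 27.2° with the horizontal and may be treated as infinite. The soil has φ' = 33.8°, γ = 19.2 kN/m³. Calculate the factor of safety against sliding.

For a dry cohesionless infinite slope the factor of safety is FS = tanφ' / tanβ.
FS = tan33.8° / tan27.2° = 0.6694 / 0.5139 = 1.303

FS = 1.30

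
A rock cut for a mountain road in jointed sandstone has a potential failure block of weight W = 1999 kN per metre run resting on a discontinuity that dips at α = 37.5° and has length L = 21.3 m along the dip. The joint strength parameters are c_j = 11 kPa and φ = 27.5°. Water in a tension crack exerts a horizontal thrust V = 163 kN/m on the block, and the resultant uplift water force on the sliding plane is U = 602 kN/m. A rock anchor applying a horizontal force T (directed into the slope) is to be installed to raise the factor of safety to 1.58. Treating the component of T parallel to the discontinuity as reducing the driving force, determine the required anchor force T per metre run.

Resolving forces along and normal to the sliding plane, with the horizontal anchor force T adding T·sinα to the effective normal force and T·cosα acting up the plane against the driving force:
FS = [c_jL + (W cosα − U − V sinα + T sinα) tanφ] / [W sinα + V cosα − T cosα]
Without the anchor: N' = 884.7 kN/m, driving T_d = 1346.2 kN/m, resisting R = 11·21.3 + 884.7·tan27.5° = 694.8 kN/m, FS = 0.52.
Setting FS = 1.58 and solving for T:
1.58·(1346.2 − T cos37.5°) = 694.8 + T sin37.5°·tan27.5°
T·(sin37.5°·tan27.5° + 1.58·cos37.5°) = 1.58·1346.2 − 694.8
T·(0.6088·0.5206 + 1.58·0.7934) = 2127.0 − 694.8 = 1432.2
T·1.5704 = 1432.2
T = 912.0 kN/m

T = 912 kN/m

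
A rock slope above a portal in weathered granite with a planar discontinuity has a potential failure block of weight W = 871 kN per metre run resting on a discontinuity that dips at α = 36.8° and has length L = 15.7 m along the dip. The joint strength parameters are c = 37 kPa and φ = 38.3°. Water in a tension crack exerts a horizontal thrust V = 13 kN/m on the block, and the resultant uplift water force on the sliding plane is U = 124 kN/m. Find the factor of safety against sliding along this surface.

FS = 1.93

Resolving the block weight along and normal to the plane and applying the Mohr–Coulomb strength on the joint:
N' = W cosα − U − V sinα = 871·cos36.8° − 124 − 13·sin36.8° = 565.6 kN/m
Driving force T = W sinα + V cosα = 871·sin36.8° + 13·cos36.8° = 532.2 kN/m
Resisting force R = c·L + N'·tanφ = 37·15.7 + 565.6·tan38.3° = 580.9 + 446.7 = 1027.6 kN/m
FS = R / T = 1027.6 / 532.2 = 1.931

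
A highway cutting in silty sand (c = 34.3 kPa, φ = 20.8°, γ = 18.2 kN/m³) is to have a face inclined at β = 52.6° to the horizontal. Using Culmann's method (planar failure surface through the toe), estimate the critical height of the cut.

H_c = 37.30 m

Culmann's analysis gives the critical failure plane at α_cr = (β + φ)/2 = (52.6 + 20.8)/2 = 36.7°, and the critical height
H_c = (4c/γ) · sinβ cosφ / [1 − cos(β − φ)]
    = (4·34.3/18.2) · sin52.6°·cos20.8° / [1 − cos(31.8°)]
    = 7.538 · 0.7944·0.9348 / [1 − 0.8499]
    = 7.538 · 0.7426 / 0.1501
    = 37.30 m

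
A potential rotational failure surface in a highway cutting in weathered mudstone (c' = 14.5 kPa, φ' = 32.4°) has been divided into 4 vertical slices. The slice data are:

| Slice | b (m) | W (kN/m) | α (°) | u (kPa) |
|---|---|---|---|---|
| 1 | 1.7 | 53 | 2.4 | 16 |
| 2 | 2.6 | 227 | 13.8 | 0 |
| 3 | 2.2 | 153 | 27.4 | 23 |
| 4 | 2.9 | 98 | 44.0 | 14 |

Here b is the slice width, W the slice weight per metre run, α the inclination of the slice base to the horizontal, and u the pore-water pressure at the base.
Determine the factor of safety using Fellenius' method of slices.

FS = 1.91

Ordinary method of slices: FS = Σ[c'·Δl_i + (W_i cosα_i − u_i·Δl_i)·tanφ'] / Σ W_i sinα_i, with Δl_i = b_i / cosα_i.
Slice 1: Δl = 1.7/cos2.4° = 1.701 m; N'_1 = 53·cos2.4° − 16·1.701 = 25.7; c'Δl = 24.67; W sinα = 2.2
Slice 2: Δl = 2.6/cos13.8° = 2.677 m; N'_2 = 227·cos13.8° − 0·2.677 = 220.4; c'Δl = 38.82; W sinα = 54.1
Slice 3: Δl = 2.2/cos27.4° = 2.478 m; N'_3 = 153·cos27.4° − 23·2.478 = 78.8; c'Δl = 35.93; W sinα = 70.4
Slice 4: Δl = 2.9/cos44.0° = 4.031 m; N'_4 = 98·cos44.0° − 14·4.031 = 14.1; c'Δl = 58.46; W sinα = 68.1
Σc'Δl = 157.9 kN/m; ΣN' = 339.1 kN/m; ΣW sinα = 194.9 kN/m
Resisting = 157.9 + 339.1·tan32.4° = 157.9 + 215.2 = 373.1 kN/m
FS = 373.1 / 194.9 = 1.915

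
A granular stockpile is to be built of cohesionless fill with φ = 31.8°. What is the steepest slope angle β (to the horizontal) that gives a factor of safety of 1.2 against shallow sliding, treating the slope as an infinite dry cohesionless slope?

β = 27.3°

For an infinite dry cohesionless slope FS = tanφ/tanβ, so tanβ = tanφ / FS.
tanβ = tan31.8° / 1.2 = 0.6200 / 1.2 = 0.5167
β = arctan(0.5167) = 27.32°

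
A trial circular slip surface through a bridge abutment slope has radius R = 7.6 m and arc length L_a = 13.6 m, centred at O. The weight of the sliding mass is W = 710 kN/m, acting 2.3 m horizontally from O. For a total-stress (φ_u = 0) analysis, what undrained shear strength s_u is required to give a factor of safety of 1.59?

FS = s_u·L_a·R / (W·d), so s_u = FS·W·d / (L_a·R).
s_u = 1.59·710·2.3 / (13.60·7.6) = 2596.5 / 103.36 = 25.12 kPa

s_u = 25.1 kPa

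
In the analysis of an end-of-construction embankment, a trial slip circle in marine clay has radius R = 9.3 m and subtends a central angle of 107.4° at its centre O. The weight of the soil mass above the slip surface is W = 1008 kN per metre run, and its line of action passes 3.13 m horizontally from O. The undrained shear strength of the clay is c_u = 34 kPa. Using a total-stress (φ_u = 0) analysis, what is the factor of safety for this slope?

Taking moments about the centre O, the resisting moment is provided by the undrained shear strength acting along the arc:
Arc length L_a = R·θ = 9.3·(107.4°·π/180) = 9.3·1.8745 = 17.43 m
M_R = c_u·L_a·R = 34·17.43·9.3 = 5512.2 kN·m/m
M_D = W·d = 1008·3.13 = 3155.0 kN·m/m
FS = M_R / M_D = 5512.2 / 3155.0 = 1.747

FS = 1.75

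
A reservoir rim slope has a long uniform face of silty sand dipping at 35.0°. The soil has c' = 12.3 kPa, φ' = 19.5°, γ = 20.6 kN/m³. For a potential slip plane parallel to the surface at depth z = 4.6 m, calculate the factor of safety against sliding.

FS = 0.78

For an infinite slope with a slip plane parallel to the surface (no pore pressure): FS = [c' + γz cos²β tanφ'] / [γz sinβ cosβ].
γz = 20.6·4.6 = 94.76 kN/m²
Numerator = 12.3 + 94.76·cos²35.0°·tan19.5° = 12.3 + 94.76·0.6710·0.3541 = 34.817 kPa
Denominator = 94.76·sin35.0°·cos35.0° = 94.76·0.5736·0.8192 = 44.523 kPa
FS = 34.817 / 44.523 = 0.782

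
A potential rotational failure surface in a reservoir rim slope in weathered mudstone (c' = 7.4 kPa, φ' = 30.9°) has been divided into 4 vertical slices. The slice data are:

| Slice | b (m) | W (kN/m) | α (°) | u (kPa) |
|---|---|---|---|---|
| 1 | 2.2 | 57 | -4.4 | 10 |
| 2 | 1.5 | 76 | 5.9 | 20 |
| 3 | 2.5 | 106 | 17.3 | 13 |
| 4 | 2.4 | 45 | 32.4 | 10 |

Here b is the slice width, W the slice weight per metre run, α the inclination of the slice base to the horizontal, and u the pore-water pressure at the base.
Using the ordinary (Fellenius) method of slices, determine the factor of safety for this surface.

FS = 2.74

Ordinary method of slices: FS = Σ[c'·Δl_i + (W_i cosα_i − u_i·Δl_i)·tanφ'] / Σ W_i sinα_i, with Δl_i = b_i / cosα_i.
Slice 1: Δl = 2.2/cos(-4.4°) = 2.207 m; N'_1 = 57·cos(-4.4°) − 10·2.207 = 34.8; c'Δl = 16.33; W sinα = -4.4
Slice 2: Δl = 1.5/cos5.9° = 1.508 m; N'_2 = 76·cos5.9° − 20·1.508 = 45.4; c'Δl = 11.16; W sinα = 7.8
Slice 3: Δl = 2.5/cos17.3° = 2.618 m; N'_3 = 106·cos17.3° − 13·2.618 = 67.2; c'Δl = 19.38; W sinα = 31.5
Slice 4: Δl = 2.4/cos32.4° = 2.842 m; N'_4 = 45·cos32.4° − 10·2.842 = 9.6; c'Δl = 21.03; W sinα = 24.1
Σc'Δl = 67.9 kN/m; ΣN' = 156.9 kN/m; ΣW sinα = 59.1 kN/m
Resisting = 67.9 + 156.9·tan30.9° = 67.9 + 93.9 = 161.8 kN/m
FS = 161.8 / 59.1 = 2.739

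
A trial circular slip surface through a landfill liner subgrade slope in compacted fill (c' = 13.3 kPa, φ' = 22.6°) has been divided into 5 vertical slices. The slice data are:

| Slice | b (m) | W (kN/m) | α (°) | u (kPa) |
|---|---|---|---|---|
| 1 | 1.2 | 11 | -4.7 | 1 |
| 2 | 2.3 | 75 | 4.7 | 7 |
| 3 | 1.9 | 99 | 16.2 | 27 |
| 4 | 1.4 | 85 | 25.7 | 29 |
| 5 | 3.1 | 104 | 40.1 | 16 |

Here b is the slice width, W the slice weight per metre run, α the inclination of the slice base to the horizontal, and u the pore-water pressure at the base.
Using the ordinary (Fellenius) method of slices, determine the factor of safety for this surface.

Ordinary method of slices: FS = Σ[c'·Δl_i + (W_i cosα_i − u_i·Δl_i)·tanφ'] / Σ W_i sinα_i, with Δl_i = b_i / cosα_i.
Slice 1: Δl = 1.2/cos(-4.7°) = 1.204 m; N'_1 = 11·cos(-4.7°) − 1·1.204 = 9.8; c'Δl = 16.01; W sinα = -0.9
Slice 2: Δl = 2.3/cos4.7° = 2.308 m; N'_2 = 75·cos4.7° − 7·2.308 = 58.6; c'Δl = 30.69; W sinα = 6.1
Slice 3: Δl = 1.9/cos16.2° = 1.979 m; N'_3 = 99·cos16.2° − 27·1.979 = 41.6; c'Δl = 26.31; W sinα = 27.6
Slice 4: Δl = 1.4/cos25.7° = 1.554 m; N'_4 = 85·cos25.7° − 29·1.554 = 31.5; c'Δl = 20.66; W sinα = 36.9
Slice 5: Δl = 3.1/cos40.1° = 4.053 m; N'_5 = 104·cos40.1° − 16·4.053 = 14.7; c'Δl = 53.90; W sinα = 67.0
Σc'Δl = 147.6 kN/m; ΣN' = 156.2 kN/m; ΣW sinα = 136.7 kN/m
Resisting = 147.6 + 156.2·tan22.6° = 147.6 + 65.0 = 212.6 kN/m
FS = 212.6 / 136.7 = 1.555

FS = 1.56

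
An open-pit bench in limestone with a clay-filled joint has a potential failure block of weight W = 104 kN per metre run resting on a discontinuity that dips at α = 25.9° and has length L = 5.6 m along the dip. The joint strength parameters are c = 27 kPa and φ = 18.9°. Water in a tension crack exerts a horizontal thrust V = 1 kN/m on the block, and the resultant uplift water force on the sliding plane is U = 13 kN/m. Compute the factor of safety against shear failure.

Resolving the block weight along and normal to the plane and applying the Mohr–Coulomb strength on the joint:
N' = W cosα − U − V sinα = 104·cos25.9° − 13 − 1·sin25.9° = 80.1 kN/m
Driving force T = W sinα + V cosα = 104·sin25.9° + 1·cos25.9° = 46.3 kN/m
Resisting force R = c·L + N'·tanφ = 27·5.6 + 80.1·tan18.9° = 151.2 + 27.4 = 178.6 kN/m
FS = R / T = 178.6 / 46.3 = 3.856

FS = 3.86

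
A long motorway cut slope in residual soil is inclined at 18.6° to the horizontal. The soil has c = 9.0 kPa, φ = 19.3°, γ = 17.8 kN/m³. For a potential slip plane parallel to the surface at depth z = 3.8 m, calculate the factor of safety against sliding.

FS = 1.48

For an infinite slope with a slip plane parallel to the surface (no pore pressure): FS = [c + γz cos²β tanφ] / [γz sinβ cosβ].
γz = 17.8·3.8 = 67.64 kN/m²
Numerator = 9.0 + 67.64·cos²18.6°·tan19.3° = 9.0 + 67.64·0.8983·0.3502 = 30.277 kPa
Denominator = 67.64·sin18.6°·cos18.6° = 67.64·0.3190·0.9478 = 20.448 kPa
FS = 30.277 / 20.448 = 1.481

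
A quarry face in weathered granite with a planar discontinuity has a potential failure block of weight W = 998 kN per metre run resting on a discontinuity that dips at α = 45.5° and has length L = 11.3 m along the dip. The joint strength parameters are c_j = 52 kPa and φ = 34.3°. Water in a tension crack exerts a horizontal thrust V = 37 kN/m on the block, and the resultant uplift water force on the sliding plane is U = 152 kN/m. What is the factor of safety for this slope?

Resolving the block weight along and normal to the plane and applying the Mohr–Coulomb strength on the joint:
N' = W cosα − U − V sinα = 998·cos45.5° − 152 − 37·sin45.5° = 521.1 kN/m
Driving force T = W sinα + V cosα = 998·sin45.5° + 37·cos45.5° = 737.8 kN/m
Resisting force R = c_j·L + N'·tanφ = 52·11.3 + 521.1·tan34.3° = 587.6 + 355.5 = 943.1 kN/m
FS = R / T = 943.1 / 737.8 = 1.278

FS = 1.28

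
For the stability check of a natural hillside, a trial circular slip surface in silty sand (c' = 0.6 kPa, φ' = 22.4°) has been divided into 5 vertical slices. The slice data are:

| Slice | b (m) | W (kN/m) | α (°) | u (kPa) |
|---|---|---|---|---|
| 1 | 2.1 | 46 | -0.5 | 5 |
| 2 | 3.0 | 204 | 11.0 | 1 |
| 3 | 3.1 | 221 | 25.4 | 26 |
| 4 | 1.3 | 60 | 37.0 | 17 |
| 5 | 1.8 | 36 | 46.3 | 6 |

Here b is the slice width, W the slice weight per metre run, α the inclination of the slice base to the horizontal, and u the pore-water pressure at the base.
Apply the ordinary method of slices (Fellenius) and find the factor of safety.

FS = 0.83

Ordinary method of slices: FS = Σ[c'·Δl_i + (W_i cosα_i − u_i·Δl_i)·tanφ'] / Σ W_i sinα_i, with Δl_i = b_i / cosα_i.
Slice 1: Δl = 2.1/cos(-0.5°) = 2.100 m; N'_1 = 46·cos(-0.5°) − 5·2.100 = 35.5; c'Δl = 1.26; W sinα = -0.4
Slice 2: Δl = 3.0/cos11.0° = 3.056 m; N'_2 = 204·cos11.0° − 1·3.056 = 197.2; c'Δl = 1.83; W sinα = 38.9
Slice 3: Δl = 3.1/cos25.4° = 3.432 m; N'_3 = 221·cos25.4° − 26·3.432 = 110.4; c'Δl = 2.06; W sinα = 94.8
Slice 4: Δl = 1.3/cos37.0° = 1.628 m; N'_4 = 60·cos37.0° − 17·1.628 = 20.2; c'Δl = 0.98; W sinα = 36.1
Slice 5: Δl = 1.8/cos46.3° = 2.605 m; N'_5 = 36·cos46.3° − 6·2.605 = 9.2; c'Δl = 1.56; W sinα = 26.0
Σc'Δl = 7.7 kN/m; ΣN' = 372.6 kN/m; ΣW sinα = 195.5 kN/m
Resisting = 7.7 + 372.6·tan22.4° = 7.7 + 153.6 = 161.3 kN/m
FS = 161.3 / 195.5 = 0.825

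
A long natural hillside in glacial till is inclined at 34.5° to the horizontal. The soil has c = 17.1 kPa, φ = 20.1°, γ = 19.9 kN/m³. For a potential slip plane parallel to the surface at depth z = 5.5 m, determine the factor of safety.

For an infinite slope with a slip plane parallel to the surface (no pore pressure): FS = [c + γz cos²β tanφ] / [γz sinβ cosβ].
γz = 19.9·5.5 = 109.45 kN/m²
Numerator = 17.1 + 109.45·cos²34.5°·tan20.1° = 17.1 + 109.45·0.6792·0.3659 = 44.303 kPa
Denominator = 109.45·sin34.5°·cos34.5° = 109.45·0.5664·0.8241 = 51.090 kPa
FS = 44.303 / 51.090 = 0.867

FS = 0.87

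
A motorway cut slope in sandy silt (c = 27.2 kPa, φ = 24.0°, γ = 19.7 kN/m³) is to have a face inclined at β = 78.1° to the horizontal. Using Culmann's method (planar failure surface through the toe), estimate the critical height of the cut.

Culmann's analysis gives the critical failure plane at α_cr = (β + φ)/2 = (78.1 + 24.0)/2 = 51.0°, and the critical height
H_c = (4c/γ) · sinβ cosφ / [1 − cos(β − φ)]
    = (4·27.2/19.7) · sin78.1°·cos24.0° / [1 − cos(54.1°)]
    = 5.523 · 0.9785·0.9135 / [1 − 0.5864]
    = 5.523 · 0.8939 / 0.4136
    = 11.94 m

H_c = 11.94 m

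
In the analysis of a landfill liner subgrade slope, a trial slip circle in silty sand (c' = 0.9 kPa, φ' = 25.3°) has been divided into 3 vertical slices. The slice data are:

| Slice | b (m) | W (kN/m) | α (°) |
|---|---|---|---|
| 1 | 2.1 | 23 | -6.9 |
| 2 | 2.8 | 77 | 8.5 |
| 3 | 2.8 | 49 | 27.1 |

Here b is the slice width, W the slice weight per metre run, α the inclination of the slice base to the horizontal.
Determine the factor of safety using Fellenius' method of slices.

FS = 2.41

Ordinary method of slices: FS = Σ[c'·Δl_i + (W_i cosα_i)·tanφ'] / Σ W_i sinα_i, with Δl_i = b_i / cosα_i.
Slice 1: Δl = 2.1/cos(-6.9°) = 2.115 m; N'_1 = 23·cos(-6.9°) = 22.8; c'Δl = 1.90; W sinα = -2.8
Slice 2: Δl = 2.8/cos8.5° = 2.831 m; N'_2 = 77·cos8.5° = 76.2; c'Δl = 2.55; W sinα = 11.4
Slice 3: Δl = 2.8/cos27.1° = 3.145 m; N'_3 = 49·cos27.1° = 43.6; c'Δl = 2.83; W sinα = 22.3
Σc'Δl = 7.3 kN/m; ΣN' = 142.6 kN/m; ΣW sinα = 30.9 kN/m
Resisting = 7.3 + 142.6·tan25.3° = 7.3 + 67.4 = 74.7 kN/m
FS = 74.7 / 30.9 = 2.414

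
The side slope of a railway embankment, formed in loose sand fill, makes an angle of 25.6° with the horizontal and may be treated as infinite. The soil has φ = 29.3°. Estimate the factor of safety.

For a dry cohesionless infinite slope the factor of safety is FS = tanφ / tanβ.
FS = tan29.3° / tan25.6° = 0.5612 / 0.4791 = 1.171

FS = 1.17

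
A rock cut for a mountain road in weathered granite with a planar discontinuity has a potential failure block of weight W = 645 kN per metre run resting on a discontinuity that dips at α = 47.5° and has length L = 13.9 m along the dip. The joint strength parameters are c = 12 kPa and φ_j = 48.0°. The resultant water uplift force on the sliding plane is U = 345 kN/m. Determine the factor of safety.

FS = 0.56

Resolving the block weight along and normal to the plane and applying the Mohr–Coulomb strength on the joint:
N' = W cosα − U = 645·cos47.5° − 345 = 90.8 kN/m
Driving force T = W sinα = 645·sin47.5° = 475.5 kN/m
Resisting force R = c·L + N'·tanφ_j = 12·13.9 + 90.8·tan48.0° = 166.8 + 100.8 = 267.6 kN/m
FS = R / T = 267.6 / 475.5 = 0.563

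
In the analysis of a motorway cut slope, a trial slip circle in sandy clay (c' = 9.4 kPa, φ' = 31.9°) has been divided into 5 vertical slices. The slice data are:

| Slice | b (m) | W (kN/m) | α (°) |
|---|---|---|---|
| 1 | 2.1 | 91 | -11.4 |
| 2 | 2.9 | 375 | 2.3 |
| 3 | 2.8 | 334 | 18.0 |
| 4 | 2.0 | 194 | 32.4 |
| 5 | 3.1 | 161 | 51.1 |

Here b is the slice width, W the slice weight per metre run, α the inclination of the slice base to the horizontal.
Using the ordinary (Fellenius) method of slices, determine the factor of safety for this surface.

FS = 2.41

Ordinary method of slices: FS = Σ[c'·Δl_i + (W_i cosα_i)·tanφ'] / Σ W_i sinα_i, with Δl_i = b_i / cosα_i.
Slice 1: Δl = 2.1/cos(-11.4°) = 2.142 m; N'_1 = 91·cos(-11.4°) = 89.2; c'Δl = 20.14; W sinα = -18.0
Slice 2: Δl = 2.9/cos2.3° = 2.902 m; N'_2 = 375·cos2.3° = 374.7; c'Δl = 27.28; W sinα = 15.0
Slice 3: Δl = 2.8/cos18.0° = 2.944 m; N'_3 = 334·cos18.0° = 317.7; c'Δl = 27.67; W sinα = 103.2
Slice 4: Δl = 2.0/cos32.4° = 2.369 m; N'_4 = 194·cos32.4° = 163.8; c'Δl = 22.27; W sinα = 104.0
Slice 5: Δl = 3.1/cos51.1° = 4.937 m; N'_5 = 161·cos51.1° = 101.1; c'Δl = 46.40; W sinα = 125.3
Σc'Δl = 143.8 kN/m; ΣN' = 1046.5 kN/m; ΣW sinα = 329.5 kN/m
Resisting = 143.8 + 1046.5·tan31.9° = 143.8 + 651.4 = 795.1 kN/m
FS = 795.1 / 329.5 = 2.413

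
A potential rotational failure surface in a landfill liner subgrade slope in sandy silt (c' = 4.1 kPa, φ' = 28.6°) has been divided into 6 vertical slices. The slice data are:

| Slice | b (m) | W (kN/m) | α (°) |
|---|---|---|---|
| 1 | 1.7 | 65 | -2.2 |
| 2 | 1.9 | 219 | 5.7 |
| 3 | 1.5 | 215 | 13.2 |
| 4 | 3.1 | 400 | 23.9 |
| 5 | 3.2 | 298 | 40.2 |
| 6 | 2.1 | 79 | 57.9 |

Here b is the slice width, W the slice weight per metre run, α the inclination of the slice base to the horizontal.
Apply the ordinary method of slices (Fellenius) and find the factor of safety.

Ordinary method of slices: FS = Σ[c'·Δl_i + (W_i cosα_i)·tanφ'] / Σ W_i sinα_i, with Δl_i = b_i / cosα_i.
Slice 1: Δl = 1.7/cos(-2.2°) = 1.701 m; N'_1 = 65·cos(-2.2°) = 65.0; c'Δl = 6.98; W sinα = -2.5
Slice 2: Δl = 1.9/cos5.7° = 1.909 m; N'_2 = 219·cos5.7° = 217.9; c'Δl = 7.83; W sinα = 21.8
Slice 3: Δl = 1.5/cos13.2° = 1.541 m; N'_3 = 215·cos13.2° = 209.3; c'Δl = 6.32; W sinα = 49.1
Slice 4: Δl = 3.1/cos23.9° = 3.391 m; N'_4 = 400·cos23.9° = 365.7; c'Δl = 13.90; W sinα = 162.1
Slice 5: Δl = 3.2/cos40.2° = 4.190 m; N'_5 = 298·cos40.2° = 227.6; c'Δl = 17.18; W sinα = 192.3
Slice 6: Δl = 2.1/cos57.9° = 3.952 m; N'_6 = 79·cos57.9° = 42.0; c'Δl = 16.20; W sinα = 66.9
Σc'Δl = 68.4 kN/m; ΣN' = 1127.5 kN/m; ΣW sinα = 489.7 kN/m
Resisting = 68.4 + 1127.5·tan28.6° = 68.4 + 614.7 = 683.1 kN/m
FS = 683.1 / 489.7 = 1.395

FS = 1.40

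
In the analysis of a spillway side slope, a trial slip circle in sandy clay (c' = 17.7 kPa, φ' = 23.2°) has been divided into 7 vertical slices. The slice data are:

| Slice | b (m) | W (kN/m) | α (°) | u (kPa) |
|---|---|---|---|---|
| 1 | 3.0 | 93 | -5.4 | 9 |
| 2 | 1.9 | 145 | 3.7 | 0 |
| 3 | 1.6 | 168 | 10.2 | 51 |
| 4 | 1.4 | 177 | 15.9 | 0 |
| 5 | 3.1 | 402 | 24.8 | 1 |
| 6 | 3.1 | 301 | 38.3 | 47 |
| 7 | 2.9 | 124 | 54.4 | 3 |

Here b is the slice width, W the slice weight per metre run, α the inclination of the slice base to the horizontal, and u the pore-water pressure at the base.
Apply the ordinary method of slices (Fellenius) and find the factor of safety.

Ordinary method of slices: FS = Σ[c'·Δl_i + (W_i cosα_i − u_i·Δl_i)·tanφ'] / Σ W_i sinα_i, with Δl_i = b_i / cosα_i.
Slice 1: Δl = 3.0/cos(-5.4°) = 3.013 m; N'_1 = 93·cos(-5.4°) − 9·3.013 = 65.5; c'Δl = 53.34; W sinα = -8.8
Slice 2: Δl = 1.9/cos3.7° = 1.904 m; N'_2 = 145·cos3.7° − 0·1.904 = 144.7; c'Δl = 33.70; W sinα = 9.4
Slice 3: Δl = 1.6/cos10.2° = 1.626 m; N'_3 = 168·cos10.2° − 51·1.626 = 82.4; c'Δl = 28.77; W sinα = 29.8
Slice 4: Δl = 1.4/cos15.9° = 1.456 m; N'_4 = 177·cos15.9° − 0·1.456 = 170.2; c'Δl = 25.77; W sinα = 48.5
Slice 5: Δl = 3.1/cos24.8° = 3.415 m; N'_5 = 402·cos24.8° − 1·3.415 = 361.5; c'Δl = 60.44; W sinα = 168.6
Slice 6: Δl = 3.1/cos38.3° = 3.950 m; N'_6 = 301·cos38.3° − 47·3.950 = 50.6; c'Δl = 69.92; W sinα = 186.6
Slice 7: Δl = 2.9/cos54.4° = 4.982 m; N'_7 = 124·cos54.4° − 3·4.982 = 57.2; c'Δl = 88.18; W sinα = 100.8
Σc'Δl = 360.1 kN/m; ΣN' = 932.1 kN/m; ΣW sinα = 534.8 kN/m
Resisting = 360.1 + 932.1·tan23.2° = 360.1 + 399.5 = 759.6 kN/m
FS = 759.6 / 534.8 = 1.420

FS = 1.42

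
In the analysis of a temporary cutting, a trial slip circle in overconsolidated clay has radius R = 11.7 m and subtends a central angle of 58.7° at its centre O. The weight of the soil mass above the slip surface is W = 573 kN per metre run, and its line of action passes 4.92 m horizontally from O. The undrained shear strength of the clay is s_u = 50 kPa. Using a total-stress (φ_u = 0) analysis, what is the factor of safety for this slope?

Taking moments about the centre O, the resisting moment is provided by the undrained shear strength acting along the arc:
Arc length L_a = R·θ = 11.7·(58.7°·π/180) = 11.7·1.0245 = 11.99 m
M_R = s_u·L_a·R = 50·11.99·11.7 = 7012.2 kN·m/m
M_D = W·d = 573·4.92 = 2819.2 kN·m/m
FS = M_R / M_D = 7012.2 / 2819.2 = 2.487

FS = 2.49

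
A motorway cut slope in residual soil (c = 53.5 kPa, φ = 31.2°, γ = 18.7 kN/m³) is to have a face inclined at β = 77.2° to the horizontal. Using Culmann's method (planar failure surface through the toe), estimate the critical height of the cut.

H_c = 31.26 m

Culmann's analysis gives the critical failure plane at α_cr = (β + φ)/2 = (77.2 + 31.2)/2 = 54.2°, and the critical height
H_c = (4c/γ) · sinβ cosφ / [1 − cos(β − φ)]
    = (4·53.5/18.7) · sin77.2°·cos31.2° / [1 − cos(46.0°)]
    = 11.444 · 0.9751·0.8554 / [1 − 0.6947]
    = 11.444 · 0.8341 / 0.3053
    = 31.26 m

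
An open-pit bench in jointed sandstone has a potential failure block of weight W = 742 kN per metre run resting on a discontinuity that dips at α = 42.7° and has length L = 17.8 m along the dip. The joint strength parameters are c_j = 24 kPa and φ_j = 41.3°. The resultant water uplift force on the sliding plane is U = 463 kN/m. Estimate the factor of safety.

FS = 0.99

Resolving the block weight along and normal to the plane and applying the Mohr–Coulomb strength on the joint:
N' = W cosα − U = 742·cos42.7° − 463 = 82.3 kN/m
Driving force T = W sinα = 742·sin42.7° = 503.2 kN/m
Resisting force R = c_j·L + N'·tanφ_j = 24·17.8 + 82.3·tan41.3° = 427.2 + 72.3 = 499.5 kN/m
FS = R / T = 499.5 / 503.2 = 0.993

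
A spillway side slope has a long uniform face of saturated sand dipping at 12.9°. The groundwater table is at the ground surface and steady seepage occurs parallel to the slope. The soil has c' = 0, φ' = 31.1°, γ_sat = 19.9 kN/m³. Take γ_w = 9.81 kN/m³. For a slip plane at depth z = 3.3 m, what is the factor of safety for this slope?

FS = 1.34

With seepage parallel to the slope and the water table at the surface, the effective normal stress on the slip plane uses the buoyant unit weight γ' = γ_sat − γ_w while the driving shear stress uses γ_sat:
FS = [c' + γ' z cos²β tanφ'] / [γ_sat z sinβ cosβ]
(For c' = 0 this reduces to FS = (γ'/γ_sat)·tanφ'/tanβ.)
γ' = 19.9 − 9.81 = 10.09 kN/m³
Numerator = 0.0 + 10.09·3.3·cos²12.9°·tan31.1° = 0.0 + 10.09·3.3·0.9502·0.6032 = 19.085 kPa
Denominator = 19.9·3.3·sin12.9°·cos12.9° = 19.9·3.3·0.2233·0.9748 = 14.291 kPa
FS = 19.085 / 14.291 = 1.335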